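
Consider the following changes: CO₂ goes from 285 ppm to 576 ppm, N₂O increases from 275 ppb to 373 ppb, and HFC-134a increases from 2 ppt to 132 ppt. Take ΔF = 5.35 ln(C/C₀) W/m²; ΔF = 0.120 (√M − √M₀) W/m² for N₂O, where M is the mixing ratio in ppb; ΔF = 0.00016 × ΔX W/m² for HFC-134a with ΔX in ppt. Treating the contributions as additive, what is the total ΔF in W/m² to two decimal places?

ΔF = 4.11 W/m²

CO₂: 5.35 × ln(576/285) = 5.35 × ln(2.02105) = 5.35 × 0.70362 = 3.7644 W/m².
N₂O: 0.120 × (√373 − √275) = 0.120 × (19.3132 − 16.5831) = 0.120 × 2.7301 = 0.3276 W/m².
HFC-134a: ΔF = 0.00016 × (132 − 2) = 0.00016 × 130 = 0.0208 W/m².
Total ΔF = 3.7644 + 0.3276 + 0.0208 = 4.1128 W/m².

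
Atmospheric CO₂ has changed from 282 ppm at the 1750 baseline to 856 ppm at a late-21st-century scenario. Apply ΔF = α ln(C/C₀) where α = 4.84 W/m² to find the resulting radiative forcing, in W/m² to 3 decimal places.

ΔF = 5.374 W/m²

CO₂: 4.84 × ln(856/282) = 4.84 × ln(3.03546) = 4.84 × 1.11036 = 5.3741 W/m².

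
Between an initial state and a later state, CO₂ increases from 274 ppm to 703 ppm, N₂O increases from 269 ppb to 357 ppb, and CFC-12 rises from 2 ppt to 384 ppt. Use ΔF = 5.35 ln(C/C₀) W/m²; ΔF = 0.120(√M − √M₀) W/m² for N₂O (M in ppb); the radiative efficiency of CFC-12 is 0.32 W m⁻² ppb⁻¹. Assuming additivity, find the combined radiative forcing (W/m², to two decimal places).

ΔF = 5.46 W/m²

CO₂: 5.35 × ln(703/274) = 5.35 × ln(2.56569) = 5.35 × 0.94223 = 5.0409 W/m².
N₂O: 0.120 × (√357 − √269) = 0.120 × (18.8944 − 16.4012) = 0.120 × 2.4932 = 0.2992 W/m².
CFC-12: Δ = 384 − 2 = 382 ppt = 0.382 ppb; ΔF = 0.32 × 0.382 = 0.1222 W/m².
Total ΔF = 5.0409 + 0.2992 + 0.1222 = 5.4623 W/m².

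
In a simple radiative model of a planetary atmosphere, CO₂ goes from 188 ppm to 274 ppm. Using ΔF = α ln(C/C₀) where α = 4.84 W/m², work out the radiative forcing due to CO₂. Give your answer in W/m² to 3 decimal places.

ΔF = 1.823 W/m²

CO₂ absorption bands are partially saturated, so forcing scales with the logarithm of the concentration ratio.
CO₂: 4.84 × ln(274/188) = 4.84 × ln(1.45745) = 4.84 × 0.37669 = 1.8232 W/m².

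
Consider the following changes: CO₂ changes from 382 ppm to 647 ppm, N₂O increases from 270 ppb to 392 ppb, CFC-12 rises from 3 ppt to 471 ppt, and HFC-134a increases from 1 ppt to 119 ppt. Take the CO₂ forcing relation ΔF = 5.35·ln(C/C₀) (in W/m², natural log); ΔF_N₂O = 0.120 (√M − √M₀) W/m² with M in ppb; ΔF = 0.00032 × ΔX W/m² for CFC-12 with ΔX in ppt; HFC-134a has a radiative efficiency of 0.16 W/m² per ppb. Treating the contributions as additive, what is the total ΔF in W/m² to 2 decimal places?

CO₂: 5.35 × ln(647/382) = 5.35 × ln(1.69372) = 5.35 × 0.52693 = 2.8191 W/m².
N₂O: 0.120 × (√392 − √270) = 0.120 × (19.7990 − 16.4317) = 0.120 × 3.3673 = 0.4041 W/m².
CFC-12: ΔF = 0.00032 × (471 − 3) = 0.00032 × 468 = 0.1498 W/m².
HFC-134a: Δ = 119 − 1 = 118 ppt = 0.118 ppb; ΔF = 0.16 × 0.118 = 0.0189 W/m².
Total ΔF = 2.8191 + 0.4041 + 0.1498 + 0.0189 = 3.3919 W/m².

ΔF = 3.39 W/m²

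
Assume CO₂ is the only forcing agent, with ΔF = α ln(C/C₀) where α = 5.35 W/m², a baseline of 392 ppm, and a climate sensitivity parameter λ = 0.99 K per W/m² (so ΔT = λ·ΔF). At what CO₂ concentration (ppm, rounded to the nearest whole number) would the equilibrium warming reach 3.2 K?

C ≈ 717 ppm

Required forcing: ΔF = ΔT/λ = 3.2/0.99 = 3.2323 W/m².
Then ln(C/392) = ΔF/5.35 = 3.2323/5.35 = 0.60417.
So C = 392 × e^0.60417 = 392 × 1.82973 = 717.25 ppm.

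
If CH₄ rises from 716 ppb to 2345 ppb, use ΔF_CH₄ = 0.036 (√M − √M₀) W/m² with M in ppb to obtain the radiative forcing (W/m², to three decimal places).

ΔF = 0.780 W/m²

CH₄: 0.036 × (√2345 − √716) = 0.036 × (48.4252 − 26.7582) = 0.036 × 21.6670 = 0.7800 W/m².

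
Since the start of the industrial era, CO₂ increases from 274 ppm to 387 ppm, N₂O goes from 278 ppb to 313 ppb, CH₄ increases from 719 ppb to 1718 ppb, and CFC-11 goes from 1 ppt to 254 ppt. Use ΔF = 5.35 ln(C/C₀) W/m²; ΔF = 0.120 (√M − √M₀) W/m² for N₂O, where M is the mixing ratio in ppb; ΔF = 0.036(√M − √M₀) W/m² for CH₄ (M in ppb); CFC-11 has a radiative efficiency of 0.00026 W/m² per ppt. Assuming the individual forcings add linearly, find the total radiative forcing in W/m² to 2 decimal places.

ΔF = 2.56 W/m²

CO₂: 5.35 × ln(387/274) = 5.35 × ln(1.41241) = 5.35 × 0.34530 = 1.8474 W/m².
N₂O: 0.120 × (√313 − √278) = 0.120 × (17.6918 − 16.6733) = 0.120 × 1.0185 = 0.1222 W/m².
CH₄: 0.036 × (√1718 − √719) = 0.036 × (41.4488 − 26.8142) = 0.036 × 14.6346 = 0.5268 W/m².
CFC-11: ΔF = 0.00026 × (254 − 1) = 0.00026 × 253 = 0.0658 W/m².
Total ΔF = 1.8474 + 0.1222 + 0.5268 + 0.0658 = 2.5622 W/m².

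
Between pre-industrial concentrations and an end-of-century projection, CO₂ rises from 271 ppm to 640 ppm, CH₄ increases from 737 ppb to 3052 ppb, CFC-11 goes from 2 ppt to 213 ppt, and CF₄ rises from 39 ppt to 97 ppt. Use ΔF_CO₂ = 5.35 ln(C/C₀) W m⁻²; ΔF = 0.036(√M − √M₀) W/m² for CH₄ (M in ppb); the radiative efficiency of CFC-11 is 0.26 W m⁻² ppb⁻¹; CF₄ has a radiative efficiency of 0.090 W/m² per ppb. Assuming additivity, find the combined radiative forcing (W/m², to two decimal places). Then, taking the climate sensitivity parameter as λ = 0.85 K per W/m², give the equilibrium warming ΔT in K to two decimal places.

ΔF = 5.67 W/m²; ΔT = 4.82 K

CO₂: 5.35 × ln(640/271) = 5.35 × ln(2.36162) = 5.35 × 0.85935 = 4.5975 W/m².
CH₄: 0.036 × (√3052 − √737) = 0.036 × (55.2449 − 27.1477) = 0.036 × 28.0972 = 1.0115 W/m².
CFC-11: Δ = 213 − 2 = 211 ppt = 0.211 ppb; ΔF = 0.26 × 0.211 = 0.0549 W/m².
CF₄: Δ = 97 − 39 = 58 ppt = 0.058 ppb; ΔF = 0.090 × 0.058 = 0.0052 W/m².
Total ΔF = 4.5975 + 1.0115 + 0.0549 + 0.0052 = 5.6691 W/m².
ΔT = λ ΔF = 0.85 × 5.67 = 4.8195 K.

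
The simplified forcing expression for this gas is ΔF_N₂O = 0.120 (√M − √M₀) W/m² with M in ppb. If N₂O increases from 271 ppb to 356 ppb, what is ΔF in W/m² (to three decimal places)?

ΔF = 0.289 W/m²

N₂O: 0.120 × (√356 − √271) = 0.120 × (18.8680 − 16.4621) = 0.120 × 2.4059 = 0.2887 W/m².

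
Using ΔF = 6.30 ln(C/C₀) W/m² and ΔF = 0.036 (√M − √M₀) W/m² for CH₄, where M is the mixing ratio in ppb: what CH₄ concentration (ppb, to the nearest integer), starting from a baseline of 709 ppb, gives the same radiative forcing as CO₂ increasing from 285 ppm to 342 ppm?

M ≈ 3426 ppb

CO₂ forcing: 6.30 × ln(342/285) = 6.30 × 0.182322 = 1.14863 W/m².
Set 0.036(√M − √709) = 1.14863: √M = 1.14863/0.036 + √709 = 31.9064 + 26.6271 = 58.5335.
M = (58.5335)² = 3426.17 ppb.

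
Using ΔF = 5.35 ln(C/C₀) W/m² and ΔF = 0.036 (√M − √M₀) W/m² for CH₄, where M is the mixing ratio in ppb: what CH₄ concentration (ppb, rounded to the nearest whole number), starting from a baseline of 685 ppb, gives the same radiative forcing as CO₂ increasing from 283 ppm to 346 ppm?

M ≈ 3141 ppb

CO₂ forcing: 5.35 × ln(346/283) = 5.35 × 0.200992 = 1.07531 W/m².
Set 0.036(√M − √685) = 1.07531: √M = 1.07531/0.036 + √685 = 29.8697 + 26.1725 = 56.0422.
M = (56.0422)² = 3140.73 ppb.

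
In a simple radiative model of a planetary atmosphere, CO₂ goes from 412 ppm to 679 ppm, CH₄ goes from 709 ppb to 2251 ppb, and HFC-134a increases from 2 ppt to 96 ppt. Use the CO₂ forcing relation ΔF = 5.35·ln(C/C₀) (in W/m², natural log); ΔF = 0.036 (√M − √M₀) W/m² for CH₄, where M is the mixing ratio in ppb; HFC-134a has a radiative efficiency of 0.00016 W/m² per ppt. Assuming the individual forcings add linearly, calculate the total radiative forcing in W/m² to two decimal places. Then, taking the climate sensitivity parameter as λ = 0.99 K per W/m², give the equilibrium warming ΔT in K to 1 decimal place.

CO₂: 5.35 × ln(679/412) = 5.35 × ln(1.64806) = 5.35 × 0.49960 = 2.6729 W/m².
CH₄: 0.036 × (√2251 − √709) = 0.036 × (47.4447 − 26.6271) = 0.036 × 20.8176 = 0.7494 W/m².
HFC-134a: ΔF = 0.00016 × (96 − 2) = 0.00016 × 94 = 0.0150 W/m².
Total ΔF = 2.6729 + 0.7494 + 0.0150 = 3.4373 W/m².
ΔT = λ ΔF = 0.99 × 3.44 = 3.4056 K.

ΔF = 3.44 W/m²; ΔT = 3.4 K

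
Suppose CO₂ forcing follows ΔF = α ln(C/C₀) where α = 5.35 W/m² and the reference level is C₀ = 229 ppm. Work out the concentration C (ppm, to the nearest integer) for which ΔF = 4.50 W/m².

C ≈ 531 ppm

Set 5.35 ln(C/229) = 4.50, so ln(C/229) = 4.50/5.35 = 0.84112.
Then C/229 = e^0.84112 = 2.31896, giving C = 229 × 2.31896 = 531.04 ppm.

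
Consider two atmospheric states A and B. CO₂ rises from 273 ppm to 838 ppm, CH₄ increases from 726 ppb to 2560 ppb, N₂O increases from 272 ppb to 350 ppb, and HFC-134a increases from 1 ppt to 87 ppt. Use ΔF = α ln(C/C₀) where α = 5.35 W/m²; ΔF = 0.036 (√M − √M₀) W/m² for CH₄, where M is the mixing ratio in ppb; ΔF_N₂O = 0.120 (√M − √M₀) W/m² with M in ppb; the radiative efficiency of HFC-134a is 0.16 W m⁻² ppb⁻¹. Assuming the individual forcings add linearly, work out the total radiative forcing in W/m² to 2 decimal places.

ΔF = 7.13 W/m²

CO₂: 5.35 × ln(838/273) = 5.35 × ln(3.06960) = 5.35 × 1.12155 = 6.0003 W/m².
CH₄: 0.036 × (√2560 − √726) = 0.036 × (50.5964 − 26.9444) = 0.036 × 23.6520 = 0.8515 W/m².
N₂O: 0.120 × (√350 − √272) = 0.120 × (18.7083 − 16.4924) = 0.120 × 2.2159 = 0.2659 W/m².
HFC-134a: Δ = 87 − 1 = 86 ppt = 0.086 ppb; ΔF = 0.16 × 0.086 = 0.0138 W/m².
Total ΔF = 6.0003 + 0.8515 + 0.2659 + 0.0138 = 7.1315 W/m².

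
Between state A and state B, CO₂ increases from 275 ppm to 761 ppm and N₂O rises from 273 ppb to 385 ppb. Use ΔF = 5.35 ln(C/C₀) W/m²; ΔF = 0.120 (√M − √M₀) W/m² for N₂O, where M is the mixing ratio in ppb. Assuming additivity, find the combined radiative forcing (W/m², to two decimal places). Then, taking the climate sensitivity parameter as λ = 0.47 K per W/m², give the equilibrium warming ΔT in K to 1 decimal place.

CO₂: 5.35 × ln(761/275) = 5.35 × ln(2.76727) = 5.35 × 1.01786 = 5.4456 W/m².
N₂O: 0.120 × (√385 − √273) = 0.120 × (19.6214 − 16.5227) = 0.120 × 3.0987 = 0.3718 W/m².
Total ΔF = 5.4456 + 0.3718 = 5.8174 W/m².
ΔT = λ ΔF = 0.47 × 5.82 = 2.7354 K.

ΔF = 5.82 W/m²; ΔT = 2.7 K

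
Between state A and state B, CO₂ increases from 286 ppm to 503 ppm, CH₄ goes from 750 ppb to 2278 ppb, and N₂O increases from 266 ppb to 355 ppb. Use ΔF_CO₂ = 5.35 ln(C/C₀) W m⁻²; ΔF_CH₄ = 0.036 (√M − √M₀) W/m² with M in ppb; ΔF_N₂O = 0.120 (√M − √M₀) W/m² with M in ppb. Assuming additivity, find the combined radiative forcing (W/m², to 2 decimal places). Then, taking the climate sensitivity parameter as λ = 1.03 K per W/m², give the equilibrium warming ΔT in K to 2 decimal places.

ΔF = 4.06 W/m²; ΔT = 4.18 K

CO₂: 5.35 × ln(503/286) = 5.35 × ln(1.75874) = 5.35 × 0.56460 = 3.0206 W/m².
CH₄: 0.036 × (√2278 − √750) = 0.036 × (47.7284 − 27.3861) = 0.036 × 20.3423 = 0.7323 W/m².
N₂O: 0.120 × (√355 − √266) = 0.120 × (18.8414 − 16.3095) = 0.120 × 2.5319 = 0.3038 W/m².
Total ΔF = 3.0206 + 0.7323 + 0.3038 = 4.0567 W/m².
ΔT = λ ΔF = 1.03 × 4.06 = 4.1818 K.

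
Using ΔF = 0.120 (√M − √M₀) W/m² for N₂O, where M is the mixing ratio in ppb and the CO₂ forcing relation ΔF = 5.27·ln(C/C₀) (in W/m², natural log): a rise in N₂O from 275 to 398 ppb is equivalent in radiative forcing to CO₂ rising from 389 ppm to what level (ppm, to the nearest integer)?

N₂O forcing: 0.120 × (√398 − √275) = 0.120 × (19.9499 − 16.5831) = 0.120 × 3.3668 = 0.40402 W/m².
Set 5.27 ln(C/389) = 0.40402: ln(C/389) = 0.40402/5.27 = 0.07666, so C = 389 × e^0.07666 = 389 × 1.07967 = 419.99 ppm.

C ≈ 420 ppm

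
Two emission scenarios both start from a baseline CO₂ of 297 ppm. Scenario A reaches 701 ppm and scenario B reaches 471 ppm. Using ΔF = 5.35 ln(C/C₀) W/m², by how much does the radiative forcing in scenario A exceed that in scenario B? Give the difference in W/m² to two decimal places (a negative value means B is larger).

ΔF_A − ΔF_B = 2.13 W/m²

ΔF_A = 5.35 ln(701/297) = 5.35 × 0.85878 = 4.5945 W/m².
ΔF_B = 5.35 ln(471/297) = 5.35 × 0.46113 = 2.4670 W/m².
Difference: 4.5945 − 2.4670 = 2.1275 W/m².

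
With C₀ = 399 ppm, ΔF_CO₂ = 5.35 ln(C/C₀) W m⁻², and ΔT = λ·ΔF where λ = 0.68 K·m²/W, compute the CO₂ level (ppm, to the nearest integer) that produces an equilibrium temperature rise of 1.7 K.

Required forcing: ΔF = ΔT/λ = 1.7/0.68 = 2.5000 W/m².
Then ln(C/399) = ΔF/5.35 = 2.5000/5.35 = 0.46729.
So C = 399 × e^0.46729 = 399 × 1.59566 = 636.67 ppm.

C ≈ 637 ppm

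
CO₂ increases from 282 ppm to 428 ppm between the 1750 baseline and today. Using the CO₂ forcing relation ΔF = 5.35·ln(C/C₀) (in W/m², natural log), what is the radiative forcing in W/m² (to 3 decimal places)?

ΔF = 2.232 W/m²

CO₂ absorption bands are partially saturated, so forcing scales with the logarithm of the concentration ratio.
CO₂: 5.35 × ln(428/282) = 5.35 × ln(1.51773) = 5.35 × 0.41722 = 2.2321 W/m².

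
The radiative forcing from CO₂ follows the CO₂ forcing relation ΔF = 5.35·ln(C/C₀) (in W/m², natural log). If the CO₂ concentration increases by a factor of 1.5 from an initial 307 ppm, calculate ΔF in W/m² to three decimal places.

Because the forcing depends only on the ratio C/C₀, the initial concentration does not enter.
ΔF = 5.35 × ln(1.5) = 5.35 × 0.40547 = 2.1693 W/m².

ΔF = 2.169 W/m²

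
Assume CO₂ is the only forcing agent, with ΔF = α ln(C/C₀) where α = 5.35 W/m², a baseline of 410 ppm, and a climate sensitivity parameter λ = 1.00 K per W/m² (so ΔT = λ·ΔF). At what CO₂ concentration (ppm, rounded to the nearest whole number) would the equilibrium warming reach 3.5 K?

C ≈ 789 ppm

Required forcing: ΔF = ΔT/λ = 3.5/1.00 = 3.5000 W/m².
Then ln(C/410) = ΔF/5.35 = 3.5000/5.35 = 0.65421.
So C = 410 × e^0.65421 = 410 × 1.92362 = 788.68 ppm.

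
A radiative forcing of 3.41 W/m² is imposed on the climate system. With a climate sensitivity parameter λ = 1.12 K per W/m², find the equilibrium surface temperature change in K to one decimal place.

ΔT = λ ΔF = 1.12 × 3.41 = 3.8192 K.

ΔT = 3.8 K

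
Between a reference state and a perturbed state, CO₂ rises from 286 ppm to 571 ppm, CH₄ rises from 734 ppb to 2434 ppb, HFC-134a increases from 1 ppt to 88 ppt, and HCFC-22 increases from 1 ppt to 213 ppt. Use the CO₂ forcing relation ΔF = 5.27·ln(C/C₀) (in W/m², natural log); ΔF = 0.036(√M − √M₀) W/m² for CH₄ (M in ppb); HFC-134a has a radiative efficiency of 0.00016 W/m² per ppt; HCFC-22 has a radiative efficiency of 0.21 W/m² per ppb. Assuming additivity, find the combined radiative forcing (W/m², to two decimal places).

ΔF = 4.50 W/m²

CO₂: 5.27 × ln(571/286) = 5.27 × ln(1.99650) = 5.27 × 0.69140 = 3.6437 W/m².
CH₄: 0.036 × (√2434 − √734) = 0.036 × (49.3356 − 27.0924) = 0.036 × 22.2432 = 0.8008 W/m².
HFC-134a: ΔF = 0.00016 × (88 − 1) = 0.00016 × 87 = 0.0139 W/m².
HCFC-22: Δ = 213 − 1 = 212 ppt = 0.212 ppb; ΔF = 0.21 × 0.212 = 0.0445 W/m².
Total ΔF = 3.6437 + 0.8008 + 0.0139 + 0.0445 = 4.5029 W/m².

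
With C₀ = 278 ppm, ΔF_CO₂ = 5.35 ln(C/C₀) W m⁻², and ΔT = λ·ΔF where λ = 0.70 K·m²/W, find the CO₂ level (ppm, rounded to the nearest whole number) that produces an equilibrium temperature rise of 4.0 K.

Required forcing: ΔF = ΔT/λ = 4.0/0.70 = 5.7143 W/m².
Then ln(C/278) = ΔF/5.35 = 5.7143/5.35 = 1.06809.
So C = 278 × e^1.06809 = 278 × 2.90982 = 808.93 ppm.

C ≈ 809 ppm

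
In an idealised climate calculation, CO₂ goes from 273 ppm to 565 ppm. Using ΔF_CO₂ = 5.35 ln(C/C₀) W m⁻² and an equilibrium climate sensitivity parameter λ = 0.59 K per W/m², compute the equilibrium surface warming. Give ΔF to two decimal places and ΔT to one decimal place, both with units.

CO₂: 5.35 × ln(565/273) = 5.35 × ln(2.06960) = 5.35 × 0.72736 = 3.8914 W/m².
ΔT = λ ΔF = 0.59 × 3.89 = 2.2951 K.

ΔF = 3.89 W/m²; ΔT = 2.3 K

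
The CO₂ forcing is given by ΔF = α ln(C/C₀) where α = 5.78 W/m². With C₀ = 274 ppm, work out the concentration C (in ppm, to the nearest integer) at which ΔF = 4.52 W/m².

Set 5.78 ln(C/274) = 4.52, so ln(C/274) = 4.52/5.78 = 0.78201.
Then C/274 = e^0.78201 = 2.18586, giving C = 274 × 2.18586 = 598.93 ppm.

C ≈ 599 ppm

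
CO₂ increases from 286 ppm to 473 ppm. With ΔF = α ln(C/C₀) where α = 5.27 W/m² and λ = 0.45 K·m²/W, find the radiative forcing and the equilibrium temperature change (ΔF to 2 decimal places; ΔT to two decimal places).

ΔF = 2.65 W/m²; ΔT = 1.19 K

CO₂: 5.27 × ln(473/286) = 5.27 × ln(1.65385) = 5.27 × 0.50311 = 2.6514 W/m².
ΔT = λ ΔF = 0.45 × 2.65 = 1.1925 K.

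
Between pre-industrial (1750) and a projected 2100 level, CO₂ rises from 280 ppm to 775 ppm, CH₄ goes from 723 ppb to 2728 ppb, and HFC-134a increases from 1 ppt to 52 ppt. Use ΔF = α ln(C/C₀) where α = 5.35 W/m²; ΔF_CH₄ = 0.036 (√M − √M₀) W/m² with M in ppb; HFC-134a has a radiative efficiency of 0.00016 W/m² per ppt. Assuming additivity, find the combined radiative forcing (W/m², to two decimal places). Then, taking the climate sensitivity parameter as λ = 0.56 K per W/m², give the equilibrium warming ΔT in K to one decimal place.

CO₂: 5.35 × ln(775/280) = 5.35 × ln(2.76786) = 5.35 × 1.01807 = 5.4467 W/m².
CH₄: 0.036 × (√2728 − √723) = 0.036 × (52.2303 − 26.8887) = 0.036 × 25.3416 = 0.9123 W/m².
HFC-134a: ΔF = 0.00016 × (52 − 1) = 0.00016 × 51 = 0.0082 W/m².
Total ΔF = 5.4467 + 0.9123 + 0.0082 = 6.3672 W/m².
ΔT = λ ΔF = 0.56 × 6.37 = 3.5672 K.

ΔF = 6.37 W/m²; ΔT = 3.6 K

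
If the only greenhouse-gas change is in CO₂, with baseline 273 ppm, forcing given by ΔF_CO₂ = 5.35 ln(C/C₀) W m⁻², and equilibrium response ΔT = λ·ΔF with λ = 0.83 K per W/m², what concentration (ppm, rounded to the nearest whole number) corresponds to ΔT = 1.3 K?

Required forcing: ΔF = ΔT/λ = 1.3/0.83 = 1.5663 W/m².
Then ln(C/273) = ΔF/5.35 = 1.5663/5.35 = 0.29277.
So C = 273 × e^0.29277 = 273 × 1.34013 = 365.86 ppm.

C ≈ 366 ppm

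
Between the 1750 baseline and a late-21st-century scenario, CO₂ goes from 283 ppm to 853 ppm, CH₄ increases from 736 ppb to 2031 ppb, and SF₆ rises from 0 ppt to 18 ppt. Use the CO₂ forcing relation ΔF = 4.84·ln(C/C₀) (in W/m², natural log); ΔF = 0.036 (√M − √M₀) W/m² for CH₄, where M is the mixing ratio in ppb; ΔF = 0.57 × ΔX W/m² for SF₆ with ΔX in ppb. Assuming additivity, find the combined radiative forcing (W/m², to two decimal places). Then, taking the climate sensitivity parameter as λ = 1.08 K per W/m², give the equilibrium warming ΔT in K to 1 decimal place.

ΔF = 6.00 W/m²; ΔT = 6.5 K

CO₂: 4.84 × ln(853/283) = 4.84 × ln(3.01413) = 4.84 × 1.10331 = 5.3400 W/m².
CH₄: 0.036 × (√2031 − √736) = 0.036 × (45.0666 − 27.1293) = 0.036 × 17.9373 = 0.6457 W/m².
SF₆: Δ = 18 − 0 = 18 ppt = 0.018 ppb; ΔF = 0.57 × 0.018 = 0.0103 W/m².
Total ΔF = 5.3400 + 0.6457 + 0.0103 = 5.9960 W/m².
ΔT = λ ΔF = 1.08 × 6.00 = 6.4800 K.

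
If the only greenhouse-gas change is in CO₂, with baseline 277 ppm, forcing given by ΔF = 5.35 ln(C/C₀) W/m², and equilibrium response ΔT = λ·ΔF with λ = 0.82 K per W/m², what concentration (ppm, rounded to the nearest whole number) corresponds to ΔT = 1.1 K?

Required forcing: ΔF = ΔT/λ = 1.1/0.82 = 1.3415 W/m².
Then ln(C/277) = ΔF/5.35 = 1.3415/5.35 = 0.25075.
So C = 277 × e^0.25075 = 277 × 1.28499 = 355.94 ppm.

C ≈ 356 ppm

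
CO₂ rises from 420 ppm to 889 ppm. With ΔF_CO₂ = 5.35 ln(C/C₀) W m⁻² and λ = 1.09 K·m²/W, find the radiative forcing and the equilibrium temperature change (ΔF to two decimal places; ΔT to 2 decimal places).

CO₂: 5.35 × ln(889/420) = 5.35 × ln(2.11667) = 5.35 × 0.74984 = 4.0116 W/m².
ΔT = λ ΔF = 1.09 × 4.01 = 4.3709 K.

ΔF = 4.01 W/m²; ΔT = 4.37 K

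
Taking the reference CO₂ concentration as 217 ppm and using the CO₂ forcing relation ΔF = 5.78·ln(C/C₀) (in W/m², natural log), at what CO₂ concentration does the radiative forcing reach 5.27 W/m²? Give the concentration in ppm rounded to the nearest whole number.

C ≈ 540 ppm

Set 5.78 ln(C/217) = 5.27, so ln(C/217) = 5.27/5.78 = 0.91176.
Then C/217 = e^0.91176 = 2.48870, giving C = 217 × 2.48870 = 540.05 ppm.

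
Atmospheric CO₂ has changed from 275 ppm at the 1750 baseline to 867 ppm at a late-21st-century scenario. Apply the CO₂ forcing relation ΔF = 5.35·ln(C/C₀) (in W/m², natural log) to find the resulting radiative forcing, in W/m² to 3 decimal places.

CO₂: 5.35 × ln(867/275) = 5.35 × ln(3.15273) = 5.35 × 1.14827 = 6.1432 W/m².

ΔF = 6.143 W/m²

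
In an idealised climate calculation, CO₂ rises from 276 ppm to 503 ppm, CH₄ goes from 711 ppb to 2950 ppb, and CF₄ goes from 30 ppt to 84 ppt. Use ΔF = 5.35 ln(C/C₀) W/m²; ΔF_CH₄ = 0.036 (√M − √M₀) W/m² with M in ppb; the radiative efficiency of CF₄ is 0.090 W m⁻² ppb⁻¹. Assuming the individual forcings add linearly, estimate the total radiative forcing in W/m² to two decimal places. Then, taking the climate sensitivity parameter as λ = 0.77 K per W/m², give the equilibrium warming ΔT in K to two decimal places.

ΔF = 4.21 W/m²; ΔT = 3.24 K

CO₂: 5.35 × ln(503/276) = 5.35 × ln(1.82246) = 5.35 × 0.60019 = 3.2110 W/m².
CH₄: 0.036 × (√2950 − √711) = 0.036 × (54.3139 − 26.6646) = 0.036 × 27.6493 = 0.9954 W/m².
CF₄: Δ = 84 − 30 = 54 ppt = 0.054 ppb; ΔF = 0.090 × 0.054 = 0.0049 W/m².
Total ΔF = 3.2110 + 0.9954 + 0.0049 = 4.2113 W/m².
ΔT = λ ΔF = 0.77 × 4.21 = 3.2417 K.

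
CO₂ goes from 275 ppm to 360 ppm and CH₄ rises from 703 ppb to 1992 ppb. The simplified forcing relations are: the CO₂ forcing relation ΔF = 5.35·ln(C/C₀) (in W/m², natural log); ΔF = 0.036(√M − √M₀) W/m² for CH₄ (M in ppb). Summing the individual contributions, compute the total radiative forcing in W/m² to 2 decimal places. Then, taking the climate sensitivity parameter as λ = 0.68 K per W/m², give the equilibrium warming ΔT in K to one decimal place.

ΔF = 2.09 W/m²; ΔT = 1.4 K

CO₂: 5.35 × ln(360/275) = 5.35 × ln(1.30909) = 5.35 × 0.26933 = 1.4409 W/m².
CH₄: 0.036 × (√1992 − √703) = 0.036 × (44.6318 − 26.5141) = 0.036 × 18.1177 = 0.6522 W/m².
Total ΔF = 1.4409 + 0.6522 = 2.0931 W/m².
ΔT = λ ΔF = 0.68 × 2.09 = 1.4212 K.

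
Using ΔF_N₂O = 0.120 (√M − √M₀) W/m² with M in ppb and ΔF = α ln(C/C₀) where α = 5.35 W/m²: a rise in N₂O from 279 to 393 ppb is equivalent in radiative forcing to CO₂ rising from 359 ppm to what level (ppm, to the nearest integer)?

C ≈ 385 ppm

N₂O forcing: 0.120 × (√393 − √279) = 0.120 × (19.8242 − 16.7033) = 0.120 × 3.1209 = 0.37451 W/m².
Set 5.35 ln(C/359) = 0.37451: ln(C/359) = 0.37451/5.35 = 0.07000, so C = 359 × e^0.07000 = 359 × 1.07251 = 385.03 ppm.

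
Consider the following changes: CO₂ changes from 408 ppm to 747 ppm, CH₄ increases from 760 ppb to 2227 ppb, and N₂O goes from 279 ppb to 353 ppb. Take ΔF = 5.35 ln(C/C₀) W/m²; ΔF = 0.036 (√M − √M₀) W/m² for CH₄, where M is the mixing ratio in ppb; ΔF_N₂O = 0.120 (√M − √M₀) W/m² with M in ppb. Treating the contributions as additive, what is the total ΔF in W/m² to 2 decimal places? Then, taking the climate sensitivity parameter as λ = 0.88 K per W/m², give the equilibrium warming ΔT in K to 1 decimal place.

ΔF = 4.19 W/m²; ΔT = 3.7 K

CO₂: 5.35 × ln(747/408) = 5.35 × ln(1.83088) = 5.35 × 0.60480 = 3.2357 W/m².
CH₄: 0.036 × (√2227 − √760) = 0.036 × (47.1911 − 27.5681) = 0.036 × 19.6230 = 0.7064 W/m².
N₂O: 0.120 × (√353 − √279) = 0.120 × (18.7883 − 16.7033) = 0.120 × 2.0850 = 0.2502 W/m².
Total ΔF = 3.2357 + 0.7064 + 0.2502 = 4.1923 W/m².
ΔT = λ ΔF = 0.88 × 4.19 = 3.6872 K.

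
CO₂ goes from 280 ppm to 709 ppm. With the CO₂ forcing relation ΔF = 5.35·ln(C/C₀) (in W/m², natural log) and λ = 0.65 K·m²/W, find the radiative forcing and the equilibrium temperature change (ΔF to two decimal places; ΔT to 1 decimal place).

CO₂: 5.35 × ln(709/280) = 5.35 × ln(2.53214) = 5.35 × 0.92906 = 4.9705 W/m².
ΔT = λ ΔF = 0.65 × 4.97 = 3.2305 K.

ΔF = 4.97 W/m²; ΔT = 3.2 K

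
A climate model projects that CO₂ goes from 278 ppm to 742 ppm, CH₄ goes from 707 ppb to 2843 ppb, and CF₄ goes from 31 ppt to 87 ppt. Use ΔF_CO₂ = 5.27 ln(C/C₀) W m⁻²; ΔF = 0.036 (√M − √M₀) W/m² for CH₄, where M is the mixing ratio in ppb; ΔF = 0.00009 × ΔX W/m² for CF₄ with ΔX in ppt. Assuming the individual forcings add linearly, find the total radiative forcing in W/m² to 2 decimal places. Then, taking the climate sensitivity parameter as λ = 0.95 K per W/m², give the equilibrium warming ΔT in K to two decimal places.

CO₂: 5.27 × ln(742/278) = 5.27 × ln(2.66906) = 5.27 × 0.98173 = 5.1737 W/m².
CH₄: 0.036 × (√2843 − √707) = 0.036 × (53.3198 − 26.5895) = 0.036 × 26.7303 = 0.9623 W/m².
CF₄: ΔF = 0.00009 × (87 − 31) = 0.00009 × 56 = 0.0050 W/m².
Total ΔF = 5.1737 + 0.9623 + 0.0050 = 6.1410 W/m².
ΔT = λ ΔF = 0.95 × 6.14 = 5.8330 K.

ΔF = 6.14 W/m²; ΔT = 5.83 K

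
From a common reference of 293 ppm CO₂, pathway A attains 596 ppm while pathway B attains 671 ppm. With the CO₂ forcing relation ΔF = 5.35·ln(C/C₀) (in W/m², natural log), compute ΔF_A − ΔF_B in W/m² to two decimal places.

ΔF_A = 5.35 ln(596/293) = 5.35 × 0.71007 = 3.7989 W/m².
ΔF_B = 5.35 ln(671/293) = 5.35 × 0.82860 = 4.4330 W/m².
Difference: 3.7989 − 4.4330 = -0.6341 W/m².
(Equivalently, ΔF_A − ΔF_B = 5.35 ln(596/671) = 5.35 × -0.11853 = -0.6341 W/m².)

ΔF_A − ΔF_B = -0.63 W/m²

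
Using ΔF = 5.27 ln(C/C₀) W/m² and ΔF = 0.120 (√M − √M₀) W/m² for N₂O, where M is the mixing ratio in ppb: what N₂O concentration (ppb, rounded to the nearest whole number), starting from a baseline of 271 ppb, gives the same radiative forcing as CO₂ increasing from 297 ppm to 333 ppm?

M ≈ 462 ppb

CO₂ forcing: 5.27 × ln(333/297) = 5.27 × 0.114410 = 0.60294 W/m².
Set 0.120(√M − √271) = 0.60294: √M = 0.60294/0.120 + √271 = 5.0245 + 16.4621 = 21.4866.
M = (21.4866)² = 461.67 ppb.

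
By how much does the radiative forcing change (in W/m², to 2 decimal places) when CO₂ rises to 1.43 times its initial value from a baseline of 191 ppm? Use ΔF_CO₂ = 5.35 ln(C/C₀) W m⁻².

ΔF = 5.35 × ln(1.43) = 5.35 × 0.35767 = 1.9135 W/m².

ΔF = 1.91 W/m²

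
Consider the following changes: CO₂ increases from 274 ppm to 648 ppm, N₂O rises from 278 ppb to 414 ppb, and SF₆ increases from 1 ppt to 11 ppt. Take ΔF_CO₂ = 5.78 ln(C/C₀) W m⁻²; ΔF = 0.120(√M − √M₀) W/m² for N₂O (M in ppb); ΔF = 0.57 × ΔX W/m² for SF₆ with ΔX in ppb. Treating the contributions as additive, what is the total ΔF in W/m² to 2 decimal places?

CO₂: 5.78 × ln(648/274) = 5.78 × ln(2.36496) = 5.78 × 0.86076 = 4.9752 W/m².
N₂O: 0.120 × (√414 − √278) = 0.120 × (20.3470 − 16.6733) = 0.120 × 3.6737 = 0.4408 W/m².
SF₆: Δ = 11 − 1 = 10 ppt = 0.010 ppb; ΔF = 0.57 × 0.010 = 0.0057 W/m².
Total ΔF = 4.9752 + 0.4408 + 0.0057 = 5.4217 W/m².

ΔF = 5.42 W/m²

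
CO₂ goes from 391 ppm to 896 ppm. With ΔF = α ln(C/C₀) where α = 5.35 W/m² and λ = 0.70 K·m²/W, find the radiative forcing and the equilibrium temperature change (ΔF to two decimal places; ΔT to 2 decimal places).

ΔF = 4.44 W/m²; ΔT = 3.11 K

CO₂: 5.35 × ln(896/391) = 5.35 × ln(2.29156) = 5.35 × 0.82923 = 4.4364 W/m².
ΔT = λ ΔF = 0.70 × 4.44 = 3.1080 K.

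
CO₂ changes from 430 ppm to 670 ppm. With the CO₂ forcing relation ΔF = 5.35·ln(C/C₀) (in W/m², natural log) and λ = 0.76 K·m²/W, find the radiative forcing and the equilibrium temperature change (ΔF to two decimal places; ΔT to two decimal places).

CO₂: 5.35 × ln(670/430) = 5.35 × ln(1.55814) = 5.35 × 0.44349 = 2.3727 W/m².
ΔT = λ ΔF = 0.76 × 2.37 = 1.8012 K.

ΔF = 2.37 W/m²; ΔT = 1.80 K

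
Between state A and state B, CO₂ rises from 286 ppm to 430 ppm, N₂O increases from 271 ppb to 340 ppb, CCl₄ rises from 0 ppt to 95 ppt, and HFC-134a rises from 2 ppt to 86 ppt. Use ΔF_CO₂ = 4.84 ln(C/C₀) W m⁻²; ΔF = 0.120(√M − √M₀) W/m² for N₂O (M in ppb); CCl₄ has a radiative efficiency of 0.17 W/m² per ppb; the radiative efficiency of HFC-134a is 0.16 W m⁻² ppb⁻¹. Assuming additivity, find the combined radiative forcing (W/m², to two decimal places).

ΔF = 2.24 W/m²

CO₂: 4.84 × ln(430/286) = 4.84 × ln(1.50350) = 4.84 × 0.40780 = 1.9738 W/m².
N₂O: 0.120 × (√340 − √271) = 0.120 × (18.4391 − 16.4621) = 0.120 × 1.9770 = 0.2372 W/m².
CCl₄: Δ = 95 − 0 = 95 ppt = 0.095 ppb; ΔF = 0.17 × 0.095 = 0.0162 W/m².
HFC-134a: Δ = 86 − 2 = 84 ppt = 0.084 ppb; ΔF = 0.16 × 0.084 = 0.0134 W/m².
Total ΔF = 1.9738 + 0.2372 + 0.0162 + 0.0134 = 2.2406 W/m².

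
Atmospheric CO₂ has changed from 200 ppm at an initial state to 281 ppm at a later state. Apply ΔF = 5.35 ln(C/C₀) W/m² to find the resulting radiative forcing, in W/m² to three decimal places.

CO₂: 5.35 × ln(281/200) = 5.35 × ln(1.40500) = 5.35 × 0.34004 = 1.8192 W/m².

ΔF = 1.819 W/m²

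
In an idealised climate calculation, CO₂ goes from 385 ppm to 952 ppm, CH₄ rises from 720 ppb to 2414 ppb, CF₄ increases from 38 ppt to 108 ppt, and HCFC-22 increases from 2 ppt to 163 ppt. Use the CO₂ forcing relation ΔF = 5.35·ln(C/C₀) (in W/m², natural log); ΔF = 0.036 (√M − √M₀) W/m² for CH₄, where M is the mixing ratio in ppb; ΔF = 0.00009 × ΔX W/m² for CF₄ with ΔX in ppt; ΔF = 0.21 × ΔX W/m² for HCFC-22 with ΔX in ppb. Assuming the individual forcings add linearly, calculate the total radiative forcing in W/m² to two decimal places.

CO₂: 5.35 × ln(952/385) = 5.35 × ln(2.47273) = 5.35 × 0.90532 = 4.8435 W/m².
CH₄: 0.036 × (√2414 − √720) = 0.036 × (49.1325 − 26.8328) = 0.036 × 22.2997 = 0.8028 W/m².
CF₄: ΔF = 0.00009 × (108 − 38) = 0.00009 × 70 = 0.0063 W/m².
HCFC-22: Δ = 163 − 2 = 161 ppt = 0.161 ppb; ΔF = 0.21 × 0.161 = 0.0338 W/m².
Total ΔF = 4.8435 + 0.8028 + 0.0063 + 0.0338 = 5.6864 W/m².

ΔF = 5.69 W/m²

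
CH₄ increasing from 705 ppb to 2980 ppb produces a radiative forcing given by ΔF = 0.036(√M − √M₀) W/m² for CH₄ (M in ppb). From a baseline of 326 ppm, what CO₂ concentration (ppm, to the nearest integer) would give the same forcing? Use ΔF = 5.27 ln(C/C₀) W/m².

C ≈ 395 ppm

CH₄ forcing: 0.036 × (√2980 − √705) = 0.036 × (54.5894 − 26.5518) = 0.036 × 28.0376 = 1.00935 W/m².
Set 5.27 ln(C/326) = 1.00935: ln(C/326) = 1.00935/5.27 = 0.19153, so C = 326 × e^0.19153 = 326 × 1.21110 = 394.82 ppm.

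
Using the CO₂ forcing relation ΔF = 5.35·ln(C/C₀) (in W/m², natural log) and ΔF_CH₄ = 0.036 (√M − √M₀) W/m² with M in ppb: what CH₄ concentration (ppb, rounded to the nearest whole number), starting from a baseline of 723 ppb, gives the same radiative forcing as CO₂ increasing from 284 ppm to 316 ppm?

CO₂ forcing: 5.35 × ln(316/284) = 5.35 × 0.106768 = 0.57121 W/m².
Set 0.036(√M − √723) = 0.57121: √M = 0.57121/0.036 + √723 = 15.8669 + 26.8887 = 42.7556.
M = (42.7556)² = 1828.04 ppb.

M ≈ 1828 ppb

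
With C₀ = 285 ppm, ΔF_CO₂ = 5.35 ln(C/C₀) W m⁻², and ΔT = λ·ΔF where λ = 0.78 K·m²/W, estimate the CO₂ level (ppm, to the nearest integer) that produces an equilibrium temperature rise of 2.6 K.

Required forcing: ΔF = ΔT/λ = 2.6/0.78 = 3.3333 W/m².
Then ln(C/285) = ΔF/5.35 = 3.3333/5.35 = 0.62305.
So C = 285 × e^0.62305 = 285 × 1.86461 = 531.41 ppm.

C ≈ 531 ppm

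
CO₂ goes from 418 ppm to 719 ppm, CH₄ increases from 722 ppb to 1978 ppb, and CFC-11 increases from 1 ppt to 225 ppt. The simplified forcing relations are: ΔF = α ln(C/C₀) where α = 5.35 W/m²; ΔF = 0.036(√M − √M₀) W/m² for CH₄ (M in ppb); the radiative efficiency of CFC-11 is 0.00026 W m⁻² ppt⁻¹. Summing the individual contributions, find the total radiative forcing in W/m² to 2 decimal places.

ΔF = 3.59 W/m²

CO₂: 5.35 × ln(719/418) = 5.35 × ln(1.72010) = 5.35 × 0.54238 = 2.9017 W/m².
CH₄: 0.036 × (√1978 − √722) = 0.036 × (44.4747 − 26.8701) = 0.036 × 17.6046 = 0.6338 W/m².
CFC-11: ΔF = 0.00026 × (225 − 1) = 0.00026 × 224 = 0.0582 W/m².
Total ΔF = 2.9017 + 0.6338 + 0.0582 = 3.5937 W/m².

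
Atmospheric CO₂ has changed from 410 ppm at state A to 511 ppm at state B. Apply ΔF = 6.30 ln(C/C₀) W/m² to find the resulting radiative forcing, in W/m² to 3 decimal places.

CO₂: 6.30 × ln(511/410) = 6.30 × ln(1.24634) = 6.30 × 0.22021 = 1.3873 W/m².

ΔF = 1.387 W/m²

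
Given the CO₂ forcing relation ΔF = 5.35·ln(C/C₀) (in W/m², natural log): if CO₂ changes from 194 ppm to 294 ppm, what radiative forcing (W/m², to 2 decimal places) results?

ΔF = 2.22 W/m²

CO₂: 5.35 × ln(294/194) = 5.35 × ln(1.51546) = 5.35 × 0.41572 = 2.2241 W/m².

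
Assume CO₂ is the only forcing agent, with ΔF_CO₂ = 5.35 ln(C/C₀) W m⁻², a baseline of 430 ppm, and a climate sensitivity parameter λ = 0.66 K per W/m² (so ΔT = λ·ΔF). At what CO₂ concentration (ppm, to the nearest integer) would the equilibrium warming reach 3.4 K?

C ≈ 1126 ppm

Required forcing: ΔF = ΔT/λ = 3.4/0.66 = 5.1515 W/m².
Then ln(C/430) = ΔF/5.35 = 5.1515/5.35 = 0.96290.
So C = 430 × e^0.96290 = 430 × 2.61928 = 1126.29 ppm.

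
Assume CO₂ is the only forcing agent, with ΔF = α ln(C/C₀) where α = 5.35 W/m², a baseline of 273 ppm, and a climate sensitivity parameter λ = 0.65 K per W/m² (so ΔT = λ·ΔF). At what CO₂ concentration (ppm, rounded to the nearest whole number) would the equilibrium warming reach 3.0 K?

C ≈ 647 ppm

Required forcing: ΔF = ΔT/λ = 3.0/0.65 = 4.6154 W/m².
Then ln(C/273) = ΔF/5.35 = 4.6154/5.35 = 0.86269.
So C = 273 × e^0.86269 = 273 × 2.36953 = 646.88 ppm.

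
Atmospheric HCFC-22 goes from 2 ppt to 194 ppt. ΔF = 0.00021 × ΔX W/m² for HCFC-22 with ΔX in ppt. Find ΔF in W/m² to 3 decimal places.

ΔF = 0.040 W/m²

HCFC-22: ΔF = 0.00021 × (194 − 2) = 0.00021 × 192 = 0.0403 W/m².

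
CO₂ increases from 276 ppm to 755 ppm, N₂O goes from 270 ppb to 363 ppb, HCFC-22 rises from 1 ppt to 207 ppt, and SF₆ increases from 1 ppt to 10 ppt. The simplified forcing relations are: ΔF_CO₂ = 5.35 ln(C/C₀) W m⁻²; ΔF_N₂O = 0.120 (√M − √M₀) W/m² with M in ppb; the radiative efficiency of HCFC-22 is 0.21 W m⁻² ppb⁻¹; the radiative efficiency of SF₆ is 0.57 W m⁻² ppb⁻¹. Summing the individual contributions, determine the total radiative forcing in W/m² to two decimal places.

CO₂: 5.35 × ln(755/276) = 5.35 × ln(2.73551) = 5.35 × 1.00632 = 5.3838 W/m².
N₂O: 0.120 × (√363 − √270) = 0.120 × (19.0526 − 16.4317) = 0.120 × 2.6209 = 0.3145 W/m².
HCFC-22: Δ = 207 − 1 = 206 ppt = 0.206 ppb; ΔF = 0.21 × 0.206 = 0.0433 W/m².
SF₆: Δ = 10 − 1 = 9 ppt = 0.009 ppb; ΔF = 0.57 × 0.009 = 0.0051 W/m².
Total ΔF = 5.3838 + 0.3145 + 0.0433 + 0.0051 = 5.7467 W/m².

ΔF = 5.75 W/m²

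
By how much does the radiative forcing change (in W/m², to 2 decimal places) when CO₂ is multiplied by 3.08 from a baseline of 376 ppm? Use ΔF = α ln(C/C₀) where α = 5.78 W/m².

ΔF = 6.50 W/m²

ΔF = 5.78 × ln(3.08) = 5.78 × 1.12493 = 6.5021 W/m².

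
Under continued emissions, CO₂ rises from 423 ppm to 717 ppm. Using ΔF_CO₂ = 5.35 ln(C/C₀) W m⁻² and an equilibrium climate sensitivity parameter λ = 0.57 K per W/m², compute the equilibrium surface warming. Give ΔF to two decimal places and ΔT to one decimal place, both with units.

ΔF = 2.82 W/m²; ΔT = 1.6 K

CO₂: 5.35 × ln(717/423) = 5.35 × ln(1.69504) = 5.35 × 0.52771 = 2.8232 W/m².
ΔT = λ ΔF = 0.57 × 2.82 = 1.6074 K.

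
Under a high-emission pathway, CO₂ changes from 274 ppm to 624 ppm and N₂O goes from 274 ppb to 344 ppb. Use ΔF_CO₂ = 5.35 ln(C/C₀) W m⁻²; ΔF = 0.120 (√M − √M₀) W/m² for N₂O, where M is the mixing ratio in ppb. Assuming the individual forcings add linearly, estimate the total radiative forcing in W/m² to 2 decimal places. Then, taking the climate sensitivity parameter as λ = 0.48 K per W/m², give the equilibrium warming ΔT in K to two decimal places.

CO₂: 5.35 × ln(624/274) = 5.35 × ln(2.27737) = 5.35 × 0.82302 = 4.4032 W/m².
N₂O: 0.120 × (√344 − √274) = 0.120 × (18.5472 − 16.5529) = 0.120 × 1.9943 = 0.2393 W/m².
Total ΔF = 4.4032 + 0.2393 = 4.6425 W/m².
ΔT = λ ΔF = 0.48 × 4.64 = 2.2272 K.

ΔF = 4.64 W/m²; ΔT = 2.23 K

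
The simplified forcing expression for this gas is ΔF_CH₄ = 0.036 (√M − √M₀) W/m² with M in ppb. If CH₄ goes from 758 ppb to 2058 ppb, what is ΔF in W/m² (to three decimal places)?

CH₄: 0.036 × (√2058 − √758) = 0.036 × (45.3652 − 27.5318) = 0.036 × 17.8334 = 0.6420 W/m².

ΔF = 0.642 W/m²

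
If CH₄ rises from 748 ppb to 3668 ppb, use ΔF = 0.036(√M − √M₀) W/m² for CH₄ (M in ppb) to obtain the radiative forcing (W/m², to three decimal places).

CH₄: 0.036 × (√3668 − √748) = 0.036 × (60.5640 − 27.3496) = 0.036 × 33.2144 = 1.1957 W/m².

ΔF = 1.196 W/m²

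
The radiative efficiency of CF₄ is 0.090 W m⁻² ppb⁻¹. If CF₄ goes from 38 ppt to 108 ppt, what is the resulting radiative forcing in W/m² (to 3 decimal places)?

CF₄: Δ = 108 − 38 = 70 ppt = 0.070 ppb; ΔF = 0.090 × 0.070 = 0.0063 W/m².

ΔF = 0.006 W/m²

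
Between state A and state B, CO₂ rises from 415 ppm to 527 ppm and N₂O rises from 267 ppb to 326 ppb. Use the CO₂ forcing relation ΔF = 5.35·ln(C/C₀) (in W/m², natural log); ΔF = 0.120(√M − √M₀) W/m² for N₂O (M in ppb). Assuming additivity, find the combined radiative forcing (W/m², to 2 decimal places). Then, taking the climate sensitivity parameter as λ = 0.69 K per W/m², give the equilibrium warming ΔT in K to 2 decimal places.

ΔF = 1.48 W/m²; ΔT = 1.02 K

CO₂: 5.35 × ln(527/415) = 5.35 × ln(1.26988) = 5.35 × 0.23892 = 1.2782 W/m².
N₂O: 0.120 × (√326 − √267) = 0.120 × (18.0555 − 16.3401) = 0.120 × 1.7154 = 0.2058 W/m².
Total ΔF = 1.2782 + 0.2058 = 1.4840 W/m².
ΔT = λ ΔF = 0.69 × 1.48 = 1.0212 K.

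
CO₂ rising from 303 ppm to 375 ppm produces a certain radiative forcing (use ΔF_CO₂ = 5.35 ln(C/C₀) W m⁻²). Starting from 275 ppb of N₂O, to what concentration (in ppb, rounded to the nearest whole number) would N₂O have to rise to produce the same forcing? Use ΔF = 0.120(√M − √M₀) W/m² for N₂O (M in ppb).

CO₂ forcing: 5.35 × ln(375/303) = 5.35 × 0.213193 = 1.14058 W/m².
Set 0.120(√M − √275) = 1.14058: √M = 1.14058/0.120 + √275 = 9.5048 + 16.5831 = 26.0879.
M = (26.0879)² = 680.58 ppb.

M ≈ 681 ppb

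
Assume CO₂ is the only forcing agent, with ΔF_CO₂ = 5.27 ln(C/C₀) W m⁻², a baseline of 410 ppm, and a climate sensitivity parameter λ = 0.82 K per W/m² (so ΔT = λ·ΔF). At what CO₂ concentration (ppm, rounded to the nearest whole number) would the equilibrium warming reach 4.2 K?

C ≈ 1084 ppm

Required forcing: ΔF = ΔT/λ = 4.2/0.82 = 5.1220 W/m².
Then ln(C/410) = ΔF/5.27 = 5.1220/5.27 = 0.97192.
So C = 410 × e^0.97192 = 410 × 2.64301 = 1083.63 ppm.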